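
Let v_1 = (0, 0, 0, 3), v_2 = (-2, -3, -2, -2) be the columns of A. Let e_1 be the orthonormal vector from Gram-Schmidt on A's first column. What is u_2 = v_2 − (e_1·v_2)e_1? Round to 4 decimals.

u_2 = (-2.0000, -3.0000, -2.0000, 0.0000)

v_1 = (0, 0, 0, 3); ‖v_1‖ = 3.0000, so e_1 = (0.0000, 0.0000, 0.0000, 1.0000).
e_1·v_2 = 0.0000·(-2) + 0.0000·(-3) + 0.0000·(-2) + 1.0000·(-2) = -2.0000.
u_2 = v_2 + 2.0000·e_1 = (-2.0000, -3.0000, -2.0000, 0.0000).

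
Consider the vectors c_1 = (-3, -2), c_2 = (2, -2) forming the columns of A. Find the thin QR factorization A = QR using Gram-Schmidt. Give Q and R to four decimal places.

Q = [[-0.8321, 0.5547], [-0.5547, -0.8321]], R = [[3.6056, -0.5547], [0.0000, 2.7735]]

c_1 = (-3, -2); ‖c_1‖ = 3.6056, so e_1 = (-0.8321, -0.5547).
e_1·c_2 = (-0.8321)·2 + (-0.5547)·(-2) = -0.5547.
u_2 = c_2 + 0.5547·e_1 = (1.5385, -2.3077).
‖u_2‖ = 2.7735, so e_2 = (0.5547, -0.8321).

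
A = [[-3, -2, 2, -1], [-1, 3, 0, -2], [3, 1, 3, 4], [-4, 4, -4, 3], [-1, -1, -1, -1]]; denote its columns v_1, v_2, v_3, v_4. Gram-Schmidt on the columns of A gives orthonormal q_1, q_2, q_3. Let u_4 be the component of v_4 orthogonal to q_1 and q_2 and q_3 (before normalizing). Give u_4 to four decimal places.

u_4 = (0.6707, -3.3533, 2.4517, 2.2057, -0.1266)

v_1 = (-3, -1, 3, -4, -1); ‖v_1‖ = 6.0000, so q_1 = (-0.5000, -0.1667, 0.5000, -0.6667, -0.1667).
q_1·v_2 = (-0.5000)·(-2) + (-0.1667)·3 + 0.5000·1 + (-0.6667)·4 + (-0.1667)·(-1) = -1.5000.
u_2 = v_2 + 1.5000·q_1 = (-2.7500, 2.7500, 1.7500, 3.0000, -1.2500).
‖u_2‖ = 5.3619, so q_2 = (-0.5129, 0.5129, 0.3264, 0.5595, -0.2331).
q_1·v_3 = (-0.5000)·2 + (-0.1667)·0 + 0.5000·3 + (-0.6667)·(-4) + (-0.1667)·(-1) = 3.3333; q_2·v_3 = (-0.5129)·2 + 0.5129·0 + 0.3264·3 + 0.5595·(-4) + (-0.2331)·(-1) = -2.0515.
u_3 = v_3 − 3.3333·q_1 + 2.0515·q_2 = (2.6145, 1.6077, 2.0029, -0.6300, -0.9227).
‖u_3‖ = 3.8315, so q_3 = (0.6824, 0.4196, 0.5227, -0.1644, -0.2408).
q_1·v_4 = (-0.5000)·(-1) + (-0.1667)·(-2) + 0.5000·4 + (-0.6667)·3 + (-0.1667)·(-1) = 1.0000; q_2·v_4 = (-0.5129)·(-1) + 0.5129·(-2) + 0.3264·4 + 0.5595·3 + (-0.2331)·(-1) = 2.7043; q_3·v_4 = 0.6824·(-1) + 0.4196·(-2) + 0.5227·4 + (-0.1644)·3 + (-0.2408)·(-1) = 0.3170.
u_4 = v_4 − 1.0000·q_1 − 2.7043·q_2 − 0.3170·q_3 = (0.6707, -3.3533, 2.4517, 2.2057, -0.1266).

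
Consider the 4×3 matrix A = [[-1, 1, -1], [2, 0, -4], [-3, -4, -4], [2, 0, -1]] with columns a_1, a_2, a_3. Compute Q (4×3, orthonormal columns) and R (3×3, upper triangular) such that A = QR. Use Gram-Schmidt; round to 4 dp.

Q = [[-0.2357, 0.5025, -0.7104], [0.4714, -0.3812, -0.6786], [-0.7071, -0.6758, -0.1776], [0.4714, -0.3812, 0.0570]], R = [[4.2426, 2.5927, 0.7071], [0.0000, 3.2059, 4.1070], [0.0000, 0.0000, 4.0783]]

q_1 = a_1/‖a_1‖ = (-1, 2, -3, 2)/4.2426 = (-0.2357, 0.4714, -0.7071, 0.4714).
r_{12} = q_1·a_2 = 2.5927.
u_2 = a_2 − 2.5927·q_1 = (1.6111, -1.2222, -2.1667, -1.2222).
‖u_2‖ = 3.2059, so q_2 = (0.5025, -0.3812, -0.6758, -0.3812).
r_{13} = q_1·a_3 = 0.7071; r_{23} = q_2·a_3 = 4.1070.
u_3 = a_3 − 0.7071·q_1 − 4.1070·q_2 = (-2.8973, -2.7676, -0.7243, 0.2324).
‖u_3‖ = 4.0783, so q_3 = (-0.7104, -0.6786, -0.1776, 0.0570).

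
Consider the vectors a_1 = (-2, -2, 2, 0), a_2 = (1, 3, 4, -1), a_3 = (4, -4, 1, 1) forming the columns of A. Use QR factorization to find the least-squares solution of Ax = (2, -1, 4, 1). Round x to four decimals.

a_1 = (-2, -2, 2, 0); ‖a_1‖ = 3.4641, so e_1 = (-0.5774, -0.5774, 0.5774, 0.0000).
e_1·a_2 = (-0.5774)·1 + (-0.5774)·3 + 0.5774·4 + 0.0000·(-1) = 0.0000.
u_2 = a_2 + 0.0000·e_1 = (1.0000, 3.0000, 4.0000, -1.0000).
‖u_2‖ = 5.1962, so e_2 = (0.1925, 0.5774, 0.7698, -0.1925).
e_1·a_3 = (-0.5774)·4 + (-0.5774)·(-4) + 0.5774·1 + 0.0000·1 = 0.5774; e_2·a_3 = 0.1925·4 + 0.5774·(-4) + 0.7698·1 + (-0.1925)·1 = -0.9623.
u_3 = a_3 − 0.5774·e_1 + 0.9623·e_2 = (4.5185, -3.1111, 1.4074, 0.8148).
‖u_3‖ = 5.7220, so e_3 = (0.7897, -0.5437, 0.2460, 0.1424).
Qᵀb = (1.7321, 2.6943, 3.2493).
Back-substitute: x_3 = 3.2493/5.7220 = 0.5679.
x_2 = (2.6943 + 0.9623·0.5679)/5.1962 = 0.6237.
x_1 = (1.7321 + 0.0000·0.6237 − 0.5774·0.5679)/3.4641 = 0.4054.

x = (0.4054, 0.6237, 0.5679)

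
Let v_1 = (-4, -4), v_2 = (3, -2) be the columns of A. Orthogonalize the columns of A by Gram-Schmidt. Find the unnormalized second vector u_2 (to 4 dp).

v_1 = (-4, -4); ‖v_1‖ = 5.6569, so e_1 = (-0.7071, -0.7071).
e_1·v_2 = (-0.7071)·3 + (-0.7071)·(-2) = -0.7071.
u_2 = v_2 + 0.7071·e_1 = (2.5000, -2.5000).

u_2 = (2.5000, -2.5000)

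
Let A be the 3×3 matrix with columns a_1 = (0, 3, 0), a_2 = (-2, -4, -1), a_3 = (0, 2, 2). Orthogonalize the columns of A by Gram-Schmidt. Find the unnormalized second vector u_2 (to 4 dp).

u_2 = (-2.0000, 0.0000, -1.0000)

e_1 = a_1/‖a_1‖ = (0, 3, 0)/3.0000 = (0.0000, 1.0000, 0.0000).
r_{12} = e_1·a_2 = -4.0000.
u_2 = a_2 + 4.0000·e_1 = (-2.0000, 0.0000, -1.0000).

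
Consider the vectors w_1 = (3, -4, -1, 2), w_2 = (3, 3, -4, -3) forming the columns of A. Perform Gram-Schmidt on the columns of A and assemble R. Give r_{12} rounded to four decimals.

r_{12} = -0.9129

e_1 = w_1/‖w_1‖ = (3, -4, -1, 2)/5.4772 = (0.5477, -0.7303, -0.1826, 0.3651).
r_{12} = e_1·w_2 = -0.9129.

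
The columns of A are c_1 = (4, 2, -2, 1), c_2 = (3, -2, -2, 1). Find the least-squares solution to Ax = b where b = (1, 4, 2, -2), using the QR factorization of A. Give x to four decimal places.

x = (0.8932, -1.2562)

c_1 = (4, 2, -2, 1); ‖c_1‖ = 5.0000, so q_1 = (0.8000, 0.4000, -0.4000, 0.2000).
q_1·c_2 = 0.8000·3 + 0.4000·(-2) + (-0.4000)·(-2) + 0.2000·1 = 2.6000.
u_2 = c_2 − 2.6000·q_1 = (0.9200, -3.0400, -0.9600, 0.4800).
‖u_2‖ = 3.3526, so q_2 = (0.2744, -0.9068, -0.2863, 0.1432).
Qᵀb = (1.2000, -4.2116).
Back-substitute: x_2 = -4.2116/3.3526 = -1.2562.
x_1 = (1.2000 − 2.6000·(-1.2562))/5.0000 = 0.8932.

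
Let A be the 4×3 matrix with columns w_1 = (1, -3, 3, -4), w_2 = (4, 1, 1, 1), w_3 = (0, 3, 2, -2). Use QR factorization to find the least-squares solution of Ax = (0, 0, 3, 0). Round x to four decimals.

x = (0.2188, 0.1155, 0.2682)

w_1 = (1, -3, 3, -4); ‖w_1‖ = 5.9161, so q_1 = (0.1690, -0.5071, 0.5071, -0.6761).
q_1·w_2 = 0.1690·4 + (-0.5071)·1 + 0.5071·1 + (-0.6761)·1 = 0.0000.
u_2 = w_2 + 0.0000·q_1 = (4.0000, 1.0000, 1.0000, 1.0000).
‖u_2‖ = 4.3589, so q_2 = (0.9177, 0.2294, 0.2294, 0.2294).
q_1·w_3 = 0.1690·0 + (-0.5071)·3 + 0.5071·2 + (-0.6761)·(-2) = 0.8452; q_2·w_3 = 0.9177·0 + 0.2294·3 + 0.2294·2 + 0.2294·(-2) = 0.6882.
u_3 = w_3 − 0.8452·q_1 − 0.6882·q_2 = (-0.7744, 3.2707, 1.4135, -1.5865).
‖u_3‖ = 3.9764, so q_3 = (-0.1948, 0.8225, 0.3555, -0.3990).
Qᵀb = (1.5213, 0.6882, 1.0664).
Back-substitute: x_3 = 1.0664/3.9764 = 0.2682.
x_2 = (0.6882 − 0.6882·0.2682)/4.3589 = 0.1155.
x_1 = (1.5213 + 0.0000·0.1155 − 0.8452·0.2682)/5.9161 = 0.2188.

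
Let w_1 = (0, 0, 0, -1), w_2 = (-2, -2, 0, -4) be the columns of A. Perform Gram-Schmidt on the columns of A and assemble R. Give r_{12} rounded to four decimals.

r_{12} = 4.0000

e_1 = w_1/‖w_1‖ = (0, 0, 0, -1)/1.0000 = (0.0000, 0.0000, 0.0000, -1.0000).
r_{12} = e_1·w_2 = 4.0000.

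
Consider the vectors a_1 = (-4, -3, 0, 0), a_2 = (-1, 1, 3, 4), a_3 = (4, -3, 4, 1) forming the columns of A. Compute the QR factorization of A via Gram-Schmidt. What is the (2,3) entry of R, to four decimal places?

r_{23} = 1.7873

a_1 = (-4, -3, 0, 0); ‖a_1‖ = 5.0000, so q_1 = (-0.8000, -0.6000, 0.0000, 0.0000).
q_1·a_2 = (-0.8000)·(-1) + (-0.6000)·1 + 0.0000·3 + 0.0000·4 = 0.2000.
u_2 = a_2 − 0.2000·q_1 = (-0.8400, 1.1200, 3.0000, 4.0000).
‖u_2‖ = 5.1923, so q_2 = (-0.1618, 0.2157, 0.5778, 0.7704).
r_{23} = q_2·a_3 = 1.7873.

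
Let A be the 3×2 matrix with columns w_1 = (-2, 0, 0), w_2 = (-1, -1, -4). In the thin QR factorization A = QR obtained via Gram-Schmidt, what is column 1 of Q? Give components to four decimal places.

w_1 = (-2, 0, 0); ‖w_1‖ = 2.0000, so q_1 = (-1.0000, 0.0000, 0.0000).

q_1 = (-1.0000, 0.0000, 0.0000)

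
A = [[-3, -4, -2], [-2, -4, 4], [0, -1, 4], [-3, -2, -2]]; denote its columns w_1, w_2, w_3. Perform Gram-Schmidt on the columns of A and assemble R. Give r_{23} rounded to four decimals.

e_1 = w_1/‖w_1‖ = (-3, -2, 0, -3)/4.6904 = (-0.6396, -0.4264, 0.0000, -0.6396).
r_{12} = e_1·w_2 = 5.5432.
u_2 = w_2 − 5.5432·e_1 = (-0.4545, -1.6364, -1.0000, 1.5455).
‖u_2‖ = 2.5045, so e_2 = (-0.1815, -0.6534, -0.3993, 0.6171).
r_{23} = e_2·w_3 = -5.0817.

r_{23} = -5.0817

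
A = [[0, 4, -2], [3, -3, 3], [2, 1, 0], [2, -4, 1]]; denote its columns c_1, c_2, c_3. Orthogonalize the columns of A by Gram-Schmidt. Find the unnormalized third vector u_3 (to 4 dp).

u_3 = (-0.4294, 0.9202, -0.2086, -1.1718)

q_1 = c_1/‖c_1‖ = (0, 3, 2, 2)/4.1231 = (0.0000, 0.7276, 0.4851, 0.4851).
r_{12} = q_1·c_2 = -3.6380.
u_2 = c_2 + 3.6380·q_1 = (4.0000, -0.3529, 2.7647, -2.2353).
‖u_2‖ = 5.3633, so q_2 = (0.7458, -0.0658, 0.5155, -0.4168).
r_{13} = q_1·c_3 = 2.6679; r_{23} = q_2·c_3 = -2.1058.
u_3 = c_3 − 2.6679·q_1 + 2.1058·q_2 = (-0.4294, 0.9202, -0.2086, -1.1718).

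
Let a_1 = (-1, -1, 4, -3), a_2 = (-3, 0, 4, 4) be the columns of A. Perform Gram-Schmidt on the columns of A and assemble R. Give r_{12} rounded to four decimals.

a_1 = (-1, -1, 4, -3); ‖a_1‖ = 5.1962, so q_1 = (-0.1925, -0.1925, 0.7698, -0.5774).
r_{12} = q_1·a_2 = 1.3472.

r_{12} = 1.3472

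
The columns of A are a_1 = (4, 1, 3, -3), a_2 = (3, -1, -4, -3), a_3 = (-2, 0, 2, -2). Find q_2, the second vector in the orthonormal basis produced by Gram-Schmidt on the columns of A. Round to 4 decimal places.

q_2 = (0.3621, -0.2133, -0.8136, -0.4018)

a_1 = (4, 1, 3, -3); ‖a_1‖ = 5.9161, so q_1 = (0.6761, 0.1690, 0.5071, -0.5071).
q_1·a_2 = 0.6761·3 + 0.1690·(-1) + 0.5071·(-4) + (-0.5071)·(-3) = 1.3522.
u_2 = a_2 − 1.3522·q_1 = (2.0857, -1.2286, -4.6857, -2.3143).
‖u_2‖ = 5.7595, so q_2 = (0.3621, -0.2133, -0.8136, -0.4018).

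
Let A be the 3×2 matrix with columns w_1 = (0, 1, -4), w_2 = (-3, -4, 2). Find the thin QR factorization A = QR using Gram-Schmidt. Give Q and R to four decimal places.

w_1 = (0, 1, -4); ‖w_1‖ = 4.1231, so q_1 = (0.0000, 0.2425, -0.9701).
q_1·w_2 = 0.0000·(-3) + 0.2425·(-4) + (-0.9701)·2 = -2.9104.
u_2 = w_2 + 2.9104·q_1 = (-3.0000, -3.2941, -0.8235).
‖u_2‖ = 4.5309, so q_2 = (-0.6621, -0.7270, -0.1818).

Q = [[0.0000, -0.6621], [0.2425, -0.7270], [-0.9701, -0.1818]], R = [[4.1231, -2.9104], [0.0000, 4.5309]]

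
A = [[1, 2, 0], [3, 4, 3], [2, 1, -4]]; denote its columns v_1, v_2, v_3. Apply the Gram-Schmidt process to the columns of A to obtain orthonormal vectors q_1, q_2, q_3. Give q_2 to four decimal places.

q_1 = v_1/‖v_1‖ = (1, 3, 2)/3.7417 = (0.2673, 0.8018, 0.5345).
r_{12} = q_1·v_2 = 4.2762.
u_2 = v_2 − 4.2762·q_1 = (0.8571, 0.5714, -1.2857).
‖u_2‖ = 1.6475, so q_2 = (0.5203, 0.3468, -0.7804).

q_2 = (0.5203, 0.3468, -0.7804)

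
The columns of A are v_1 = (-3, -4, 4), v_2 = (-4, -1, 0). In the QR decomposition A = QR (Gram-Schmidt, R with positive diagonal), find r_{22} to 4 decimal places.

v_1 = (-3, -4, 4); ‖v_1‖ = 6.4031, so q_1 = (-0.4685, -0.6247, 0.6247).
q_1·v_2 = (-0.4685)·(-4) + (-0.6247)·(-1) + 0.6247·0 = 2.4988.
u_2 = v_2 − 2.4988·q_1 = (-2.8293, 0.5610, -1.5610).
r_{22} = ‖u_2‖ = 3.2796.

r_{22} = 3.2796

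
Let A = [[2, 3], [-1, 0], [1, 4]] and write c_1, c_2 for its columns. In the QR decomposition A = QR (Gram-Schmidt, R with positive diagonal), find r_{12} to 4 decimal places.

c_1 = (2, -1, 1); ‖c_1‖ = 2.4495, so q_1 = (0.8165, -0.4082, 0.4082).
r_{12} = q_1·c_2 = 4.0825.

r_{12} = 4.0825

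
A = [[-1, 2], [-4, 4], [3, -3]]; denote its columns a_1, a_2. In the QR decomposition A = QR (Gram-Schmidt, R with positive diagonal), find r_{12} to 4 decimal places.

a_1 = (-1, -4, 3); ‖a_1‖ = 5.0990, so q_1 = (-0.1961, -0.7845, 0.5883).
r_{12} = q_1·a_2 = -5.2951.

r_{12} = -5.2951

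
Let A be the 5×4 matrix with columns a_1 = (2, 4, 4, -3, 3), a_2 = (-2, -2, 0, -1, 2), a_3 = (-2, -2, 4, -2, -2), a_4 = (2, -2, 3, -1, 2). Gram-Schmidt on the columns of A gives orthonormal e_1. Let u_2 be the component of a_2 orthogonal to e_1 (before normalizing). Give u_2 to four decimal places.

a_1 = (2, 4, 4, -3, 3); ‖a_1‖ = 7.3485, so e_1 = (0.2722, 0.5443, 0.5443, -0.4082, 0.4082).
e_1·a_2 = 0.2722·(-2) + 0.5443·(-2) + 0.5443·0 + (-0.4082)·(-1) + 0.4082·2 = -0.4082.
u_2 = a_2 + 0.4082·e_1 = (-1.8889, -1.7778, 0.2222, -1.1667, 2.1667).

u_2 = (-1.8889, -1.7778, 0.2222, -1.1667, 2.1667)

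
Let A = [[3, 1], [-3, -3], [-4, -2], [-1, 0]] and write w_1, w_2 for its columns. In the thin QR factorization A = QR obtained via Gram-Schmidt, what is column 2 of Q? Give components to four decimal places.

w_1 = (3, -3, -4, -1); ‖w_1‖ = 5.9161, so q_1 = (0.5071, -0.5071, -0.6761, -0.1690).
q_1·w_2 = 0.5071·1 + (-0.5071)·(-3) + (-0.6761)·(-2) + (-0.1690)·0 = 3.3806.
u_2 = w_2 − 3.3806·q_1 = (-0.7143, -1.2857, 0.2857, 0.5714).
‖u_2‖ = 1.6036, so q_2 = (-0.4454, -0.8018, 0.1782, 0.3563).

q_2 = (-0.4454, -0.8018, 0.1782, 0.3563)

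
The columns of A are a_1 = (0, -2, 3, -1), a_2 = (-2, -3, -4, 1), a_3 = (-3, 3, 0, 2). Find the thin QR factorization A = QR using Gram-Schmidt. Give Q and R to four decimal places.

Q = [[0.0000, -0.3885, -0.8318], [-0.5345, -0.7770, 0.2715], [0.8018, -0.4856, 0.3060], [-0.2673, 0.0971, 0.3751]], R = [[3.7417, -1.8708, -2.1381], [0.0000, 5.1478, -0.9713], [0.0000, 0.0000, 4.0602]]

a_1 = (0, -2, 3, -1); ‖a_1‖ = 3.7417, so q_1 = (0.0000, -0.5345, 0.8018, -0.2673).
q_1·a_2 = 0.0000·(-2) + (-0.5345)·(-3) + 0.8018·(-4) + (-0.2673)·1 = -1.8708.
u_2 = a_2 + 1.8708·q_1 = (-2.0000, -4.0000, -2.5000, 0.5000).
‖u_2‖ = 5.1478, so q_2 = (-0.3885, -0.7770, -0.4856, 0.0971).
q_1·a_3 = 0.0000·(-3) + (-0.5345)·3 + 0.8018·0 + (-0.2673)·2 = -2.1381; q_2·a_3 = (-0.3885)·(-3) + (-0.7770)·3 + (-0.4856)·0 + 0.0971·2 = -0.9713.
u_3 = a_3 + 2.1381·q_1 + 0.9713·q_2 = (-3.3774, 1.1024, 1.2426, 1.5229).
‖u_3‖ = 4.0602, so q_3 = (-0.8318, 0.2715, 0.3060, 0.3751).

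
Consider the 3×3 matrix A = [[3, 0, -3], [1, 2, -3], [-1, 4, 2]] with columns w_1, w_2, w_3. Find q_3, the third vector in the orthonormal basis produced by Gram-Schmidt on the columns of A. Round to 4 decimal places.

q_3 = (0.4082, -0.8165, 0.4082)

w_1 = (3, 1, -1); ‖w_1‖ = 3.3166, so q_1 = (0.9045, 0.3015, -0.3015).
q_1·w_2 = 0.9045·0 + 0.3015·2 + (-0.3015)·4 = -0.6030.
u_2 = w_2 + 0.6030·q_1 = (0.5455, 2.1818, 3.8182).
‖u_2‖ = 4.4313, so q_2 = (0.1231, 0.4924, 0.8616).
q_1·w_3 = 0.9045·(-3) + 0.3015·(-3) + (-0.3015)·2 = -4.2212; q_2·w_3 = 0.1231·(-3) + 0.4924·(-3) + 0.8616·2 = -0.1231.
u_3 = w_3 + 4.2212·q_1 + 0.1231·q_2 = (0.8333, -1.6667, 0.8333).
‖u_3‖ = 2.0412, so q_3 = (0.4082, -0.8165, 0.4082).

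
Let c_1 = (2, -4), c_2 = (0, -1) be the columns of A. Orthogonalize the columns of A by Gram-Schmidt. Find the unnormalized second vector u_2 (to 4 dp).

c_1 = (2, -4); ‖c_1‖ = 4.4721, so e_1 = (0.4472, -0.8944).
e_1·c_2 = 0.4472·0 + (-0.8944)·(-1) = 0.8944.
u_2 = c_2 − 0.8944·e_1 = (-0.4000, -0.2000).

u_2 = (-0.4000, -0.2000)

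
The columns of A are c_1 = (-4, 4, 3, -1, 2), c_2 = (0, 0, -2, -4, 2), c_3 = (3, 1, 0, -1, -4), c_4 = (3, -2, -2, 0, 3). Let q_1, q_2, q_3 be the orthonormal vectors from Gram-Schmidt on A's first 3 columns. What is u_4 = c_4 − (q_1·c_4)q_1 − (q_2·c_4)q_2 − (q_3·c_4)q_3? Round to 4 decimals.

q_1 = c_1/‖c_1‖ = (-4, 4, 3, -1, 2)/6.7823 = (-0.5898, 0.5898, 0.4423, -0.1474, 0.2949).
r_{12} = q_1·c_2 = 0.2949.
u_2 = c_2 − 0.2949·q_1 = (0.1739, -0.1739, -2.1304, -3.9565, 1.9130).
‖u_2‖ = 4.8901, so q_2 = (0.0356, -0.0356, -0.4357, -0.8091, 0.3912).
r_{13} = q_1·c_3 = -2.2116; r_{23} = q_2·c_3 = -0.6846.
u_3 = c_3 + 2.2116·q_1 + 0.6846·q_2 = (1.7200, 2.2800, 0.6800, -1.8800, -3.0800).
‖u_3‖ = 4.6519, so q_3 = (0.3697, 0.4901, 0.1462, -0.4041, -0.6621).
r_{14} = q_1·c_4 = -2.9488; r_{24} = q_2·c_4 = 2.2228; r_{34} = q_3·c_4 = -2.1497.
u_4 = c_4 + 2.9488·q_1 − 2.2228·q_2 + 2.1497·q_3 = (1.9766, 0.8718, 0.5870, 0.4949, 1.5767).

u_4 = (1.9766, 0.8718, 0.5870, 0.4949, 1.5767)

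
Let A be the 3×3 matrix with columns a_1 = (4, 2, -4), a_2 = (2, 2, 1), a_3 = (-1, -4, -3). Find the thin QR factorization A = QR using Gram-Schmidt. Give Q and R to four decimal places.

e_1 = a_1/‖a_1‖ = (4, 2, -4)/6.0000 = (0.6667, 0.3333, -0.6667).
r_{12} = e_1·a_2 = 1.3333.
u_2 = a_2 − 1.3333·e_1 = (1.1111, 1.5556, 1.8889).
‖u_2‖ = 2.6874, so e_2 = (0.4134, 0.5788, 0.7029).
r_{13} = e_1·a_3 = 0.0000; r_{23} = e_2·a_3 = -4.8374.
u_3 = a_3 + 0.0000·e_1 + 4.8374·e_2 = (1.0000, -1.2000, 0.4000).
‖u_3‖ = 1.6125, so e_3 = (0.6202, -0.7442, 0.2481).

Q = [[0.6667, 0.4134, 0.6202], [0.3333, 0.5788, -0.7442], [-0.6667, 0.7029, 0.2481]], R = [[6.0000, 1.3333, 0.0000], [0.0000, 2.6874, -4.8374], [0.0000, 0.0000, 1.6125]]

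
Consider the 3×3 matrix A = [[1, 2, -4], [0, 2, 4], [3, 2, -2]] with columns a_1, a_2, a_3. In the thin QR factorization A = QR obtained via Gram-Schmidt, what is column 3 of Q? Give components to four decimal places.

e_3 = (-0.8018, 0.5345, 0.2673)

a_1 = (1, 0, 3); ‖a_1‖ = 3.1623, so e_1 = (0.3162, 0.0000, 0.9487).
e_1·a_2 = 0.3162·2 + 0.0000·2 + 0.9487·2 = 2.5298.
u_2 = a_2 − 2.5298·e_1 = (1.2000, 2.0000, -0.4000).
‖u_2‖ = 2.3664, so e_2 = (0.5071, 0.8452, -0.1690).
e_1·a_3 = 0.3162·(-4) + 0.0000·4 + 0.9487·(-2) = -3.1623; e_2·a_3 = 0.5071·(-4) + 0.8452·4 + (-0.1690)·(-2) = 1.6903.
u_3 = a_3 + 3.1623·e_1 − 1.6903·e_2 = (-3.8571, 2.5714, 1.2857).
‖u_3‖ = 4.8107, so e_3 = (-0.8018, 0.5345, 0.2673).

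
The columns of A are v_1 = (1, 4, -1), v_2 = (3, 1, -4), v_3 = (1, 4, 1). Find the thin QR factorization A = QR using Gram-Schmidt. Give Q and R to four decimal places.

Q = [[0.2357, 0.5441, 0.8052], [0.9428, -0.3290, -0.0537], [-0.2357, -0.7718, 0.5905]], R = [[4.2426, 2.5927, 3.7712], [0.0000, 4.3906, -1.5437], [0.0000, 0.0000, 1.1810]]

v_1 = (1, 4, -1); ‖v_1‖ = 4.2426, so q_1 = (0.2357, 0.9428, -0.2357).
q_1·v_2 = 0.2357·3 + 0.9428·1 + (-0.2357)·(-4) = 2.5927.
u_2 = v_2 − 2.5927·q_1 = (2.3889, -1.4444, -3.3889).
‖u_2‖ = 4.3906, so q_2 = (0.5441, -0.3290, -0.7718).
q_1·v_3 = 0.2357·1 + 0.9428·4 + (-0.2357)·1 = 3.7712; q_2·v_3 = 0.5441·1 + (-0.3290)·4 + (-0.7718)·1 = -1.5437.
u_3 = v_3 − 3.7712·q_1 + 1.5437·q_2 = (0.9510, -0.0634, 0.6974).
‖u_3‖ = 1.1810, so q_3 = (0.8052, -0.0537, 0.5905).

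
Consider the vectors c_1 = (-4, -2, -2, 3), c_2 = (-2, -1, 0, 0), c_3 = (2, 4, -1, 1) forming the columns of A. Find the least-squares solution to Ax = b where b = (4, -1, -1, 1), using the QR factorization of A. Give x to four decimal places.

c_1 = (-4, -2, -2, 3); ‖c_1‖ = 5.7446, so e_1 = (-0.6963, -0.3482, -0.3482, 0.5222).
e_1·c_2 = (-0.6963)·(-2) + (-0.3482)·(-1) + (-0.3482)·0 + 0.5222·0 = 1.7408.
u_2 = c_2 − 1.7408·e_1 = (-0.7879, -0.3939, 0.6061, -0.9091).
‖u_2‖ = 1.4035, so e_2 = (-0.5614, -0.2807, 0.4318, -0.6478).
e_1·c_3 = (-0.6963)·2 + (-0.3482)·4 + (-0.3482)·(-1) + 0.5222·1 = -1.9149; e_2·c_3 = (-0.5614)·2 + (-0.2807)·4 + 0.4318·(-1) + (-0.6478)·1 = -3.3251.
u_3 = c_3 + 1.9149·e_1 + 3.3251·e_2 = (-1.2000, 2.4000, -0.2308, -0.1538).
‖u_3‖ = 2.6976, so e_3 = (-0.4448, 0.8897, -0.0855, -0.0570).
Qᵀb = (-1.5667, -3.0444, -2.6405).
Back-substitute: x_3 = -2.6405/2.6976 = -0.9789.
x_2 = (-3.0444 + 3.3251·(-0.9789))/1.4035 = -4.4884.
x_1 = (-1.5667 − 1.7408·(-4.4884) + 1.9149·(-0.9789))/5.7446 = 0.7611.

x = (0.7611, -4.4884, -0.9789)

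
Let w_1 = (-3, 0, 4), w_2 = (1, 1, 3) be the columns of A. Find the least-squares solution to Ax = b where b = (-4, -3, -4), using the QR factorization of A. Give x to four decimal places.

e_1 = w_1/‖w_1‖ = (-3, 0, 4)/5.0000 = (-0.6000, 0.0000, 0.8000).
r_{12} = e_1·w_2 = 1.8000.
u_2 = w_2 − 1.8000·e_1 = (2.0800, 1.0000, 1.5600).
‖u_2‖ = 2.7857, so e_2 = (0.7467, 0.3590, 0.5600).
Qᵀb = (-0.8000, -6.3037).
Back-substitute: x_2 = -6.3037/2.7857 = -2.2629.
x_1 = (-0.8000 − 1.8000·(-2.2629))/5.0000 = 0.6546.

x = (0.6546, -2.2629)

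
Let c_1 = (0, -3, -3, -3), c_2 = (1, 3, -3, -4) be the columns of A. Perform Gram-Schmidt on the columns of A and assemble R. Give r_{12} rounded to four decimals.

r_{12} = 2.3094

q_1 = c_1/‖c_1‖ = (0, -3, -3, -3)/5.1962 = (0.0000, -0.5774, -0.5774, -0.5774).
r_{12} = q_1·c_2 = 2.3094.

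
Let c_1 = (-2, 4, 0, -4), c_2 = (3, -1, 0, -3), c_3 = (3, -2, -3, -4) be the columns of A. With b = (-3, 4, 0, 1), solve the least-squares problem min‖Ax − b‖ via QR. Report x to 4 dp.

x = (0.5484, -0.7329, -0.1379)

c_1 = (-2, 4, 0, -4); ‖c_1‖ = 6.0000, so q_1 = (-0.3333, 0.6667, 0.0000, -0.6667).
q_1·c_2 = (-0.3333)·3 + 0.6667·(-1) + 0.0000·0 + (-0.6667)·(-3) = 0.3333.
u_2 = c_2 − 0.3333·q_1 = (3.1111, -1.2222, 0.0000, -2.7778).
‖u_2‖ = 4.3461, so q_2 = (0.7158, -0.2812, 0.0000, -0.6391).
q_1·c_3 = (-0.3333)·3 + 0.6667·(-2) + 0.0000·(-3) + (-0.6667)·(-4) = 0.3333; q_2·c_3 = 0.7158·3 + (-0.2812)·(-2) + 0.0000·(-3) + (-0.6391)·(-4) = 5.2665.
u_3 = c_3 − 0.3333·q_1 − 5.2665·q_2 = (-0.6588, -0.7412, -3.0000, -0.4118).
‖u_3‖ = 3.1864, so q_3 = (-0.2068, -0.2326, -0.9415, -0.1292).
Qᵀb = (3.0000, -3.9115, -0.4394).
Back-substitute: x_3 = -0.4394/3.1864 = -0.1379.
x_2 = (-3.9115 − 5.2665·(-0.1379))/4.3461 = -0.7329.
x_1 = (3.0000 − 0.3333·(-0.7329) − 0.3333·(-0.1379))/6.0000 = 0.5484.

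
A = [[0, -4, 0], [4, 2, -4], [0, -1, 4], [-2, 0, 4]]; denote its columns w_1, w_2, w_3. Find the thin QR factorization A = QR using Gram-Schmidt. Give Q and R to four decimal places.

w_1 = (0, 4, 0, -2); ‖w_1‖ = 4.4721, so e_1 = (0.0000, 0.8944, 0.0000, -0.4472).
e_1·w_2 = 0.0000·(-4) + 0.8944·2 + 0.0000·(-1) + (-0.4472)·0 = 1.7889.
u_2 = w_2 − 1.7889·e_1 = (-4.0000, 0.4000, -1.0000, 0.8000).
‖u_2‖ = 4.2190, so e_2 = (-0.9481, 0.0948, -0.2370, 0.1896).
e_1·w_3 = 0.0000·0 + 0.8944·(-4) + 0.0000·4 + (-0.4472)·4 = -5.3666; e_2·w_3 = (-0.9481)·0 + 0.0948·(-4) + (-0.2370)·4 + 0.1896·4 = -0.5689.
u_3 = w_3 + 5.3666·e_1 + 0.5689·e_2 = (-0.5393, 0.8539, 3.8652, 1.7079).
‖u_3‖ = 4.3447, so e_3 = (-0.1241, 0.1965, 0.8896, 0.3931).

Q = [[0.0000, -0.9481, -0.1241], [0.8944, 0.0948, 0.1965], [0.0000, -0.2370, 0.8896], [-0.4472, 0.1896, 0.3931]], R = [[4.4721, 1.7889, -5.3666], [0.0000, 4.2190, -0.5689], [0.0000, 0.0000, 4.3447]]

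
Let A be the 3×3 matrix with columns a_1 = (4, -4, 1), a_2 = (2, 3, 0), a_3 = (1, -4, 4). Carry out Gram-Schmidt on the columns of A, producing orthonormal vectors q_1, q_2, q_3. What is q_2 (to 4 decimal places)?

a_1 = (4, -4, 1); ‖a_1‖ = 5.7446, so q_1 = (0.6963, -0.6963, 0.1741).
q_1·a_2 = 0.6963·2 + (-0.6963)·3 + 0.1741·0 = -0.6963.
u_2 = a_2 + 0.6963·q_1 = (2.4848, 2.5152, 0.1212).
‖u_2‖ = 3.5377, so q_2 = (0.7024, 0.7110, 0.0343).

q_2 = (0.7024, 0.7110, 0.0343)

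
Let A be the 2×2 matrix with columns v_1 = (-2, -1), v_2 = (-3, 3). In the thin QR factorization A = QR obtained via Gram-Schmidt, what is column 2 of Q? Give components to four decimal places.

e_2 = (-0.4472, 0.8944)

v_1 = (-2, -1); ‖v_1‖ = 2.2361, so e_1 = (-0.8944, -0.4472).
e_1·v_2 = (-0.8944)·(-3) + (-0.4472)·3 = 1.3416.
u_2 = v_2 − 1.3416·e_1 = (-1.8000, 3.6000).
‖u_2‖ = 4.0249, so e_2 = (-0.4472, 0.8944).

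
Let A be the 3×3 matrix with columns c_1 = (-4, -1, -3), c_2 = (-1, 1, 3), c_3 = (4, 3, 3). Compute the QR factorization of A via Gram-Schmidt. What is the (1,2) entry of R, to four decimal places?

c_1 = (-4, -1, -3); ‖c_1‖ = 5.0990, so q_1 = (-0.7845, -0.1961, -0.5883).
r_{12} = q_1·c_2 = -1.1767.

r_{12} = -1.1767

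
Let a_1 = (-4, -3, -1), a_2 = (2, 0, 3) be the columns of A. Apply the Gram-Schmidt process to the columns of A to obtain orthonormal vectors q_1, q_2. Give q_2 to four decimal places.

a_1 = (-4, -3, -1); ‖a_1‖ = 5.0990, so q_1 = (-0.7845, -0.5883, -0.1961).
q_1·a_2 = (-0.7845)·2 + (-0.5883)·0 + (-0.1961)·3 = -2.1573.
u_2 = a_2 + 2.1573·q_1 = (0.3077, -1.2692, 2.5769).
‖u_2‖ = 2.8890, so q_2 = (0.1065, -0.4393, 0.8920).

q_2 = (0.1065, -0.4393, 0.8920)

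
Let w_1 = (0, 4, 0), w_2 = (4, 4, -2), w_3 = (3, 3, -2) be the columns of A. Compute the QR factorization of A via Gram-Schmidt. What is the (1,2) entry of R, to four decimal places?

r_{12} = 4.0000

w_1 = (0, 4, 0); ‖w_1‖ = 4.0000, so e_1 = (0.0000, 1.0000, 0.0000).
r_{12} = e_1·w_2 = 4.0000.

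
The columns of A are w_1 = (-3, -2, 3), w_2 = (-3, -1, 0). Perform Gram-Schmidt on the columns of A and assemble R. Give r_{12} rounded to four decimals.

w_1 = (-3, -2, 3); ‖w_1‖ = 4.6904, so e_1 = (-0.6396, -0.4264, 0.6396).
r_{12} = e_1·w_2 = 2.3452.

r_{12} = 2.3452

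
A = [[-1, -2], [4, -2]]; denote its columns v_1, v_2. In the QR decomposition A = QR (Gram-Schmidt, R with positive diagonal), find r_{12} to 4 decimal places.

r_{12} = -1.4552

e_1 = v_1/‖v_1‖ = (-1, 4)/4.1231 = (-0.2425, 0.9701).
r_{12} = e_1·v_2 = -1.4552.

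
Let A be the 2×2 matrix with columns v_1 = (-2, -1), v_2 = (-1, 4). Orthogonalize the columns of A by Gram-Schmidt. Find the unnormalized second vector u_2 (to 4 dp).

q_1 = v_1/‖v_1‖ = (-2, -1)/2.2361 = (-0.8944, -0.4472).
r_{12} = q_1·v_2 = -0.8944.
u_2 = v_2 + 0.8944·q_1 = (-1.8000, 3.6000).

u_2 = (-1.8000, 3.6000)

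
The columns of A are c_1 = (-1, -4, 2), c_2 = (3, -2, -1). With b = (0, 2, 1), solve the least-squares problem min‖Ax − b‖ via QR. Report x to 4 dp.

c_1 = (-1, -4, 2); ‖c_1‖ = 4.5826, so e_1 = (-0.2182, -0.8729, 0.4364).
e_1·c_2 = (-0.2182)·3 + (-0.8729)·(-2) + 0.4364·(-1) = 0.6547.
u_2 = c_2 − 0.6547·e_1 = (3.1429, -1.4286, -1.2857).
‖u_2‖ = 3.6839, so e_2 = (0.8531, -0.3878, -0.3490).
Qᵀb = (-1.3093, -1.1246).
Back-substitute: x_2 = -1.1246/3.6839 = -0.3053.
x_1 = (-1.3093 − 0.6547·(-0.3053))/4.5826 = -0.2421.

x = (-0.2421, -0.3053)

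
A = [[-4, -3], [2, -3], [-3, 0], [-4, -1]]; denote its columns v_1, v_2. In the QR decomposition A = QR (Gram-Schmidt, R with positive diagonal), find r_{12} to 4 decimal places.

e_1 = v_1/‖v_1‖ = (-4, 2, -3, -4)/6.7082 = (-0.5963, 0.2981, -0.4472, -0.5963).
r_{12} = e_1·v_2 = 1.4907.

r_{12} = 1.4907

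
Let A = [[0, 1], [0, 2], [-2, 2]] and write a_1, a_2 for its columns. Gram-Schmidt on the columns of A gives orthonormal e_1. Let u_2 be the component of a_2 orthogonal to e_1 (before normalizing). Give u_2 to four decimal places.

u_2 = (1.0000, 2.0000, 0.0000)

a_1 = (0, 0, -2); ‖a_1‖ = 2.0000, so e_1 = (0.0000, 0.0000, -1.0000).
e_1·a_2 = 0.0000·1 + 0.0000·2 + (-1.0000)·2 = -2.0000.
u_2 = a_2 + 2.0000·e_1 = (1.0000, 2.0000, 0.0000).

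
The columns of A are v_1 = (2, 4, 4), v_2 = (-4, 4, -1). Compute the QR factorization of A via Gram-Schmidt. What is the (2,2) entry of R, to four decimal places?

r_{22} = 5.7057

v_1 = (2, 4, 4); ‖v_1‖ = 6.0000, so e_1 = (0.3333, 0.6667, 0.6667).
e_1·v_2 = 0.3333·(-4) + 0.6667·4 + 0.6667·(-1) = 0.6667.
u_2 = v_2 − 0.6667·e_1 = (-4.2222, 3.5556, -1.4444).
r_{22} = ‖u_2‖ = 5.7057.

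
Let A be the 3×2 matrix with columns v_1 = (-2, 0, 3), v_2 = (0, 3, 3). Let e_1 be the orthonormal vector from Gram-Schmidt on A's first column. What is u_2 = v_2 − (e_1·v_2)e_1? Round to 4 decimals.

u_2 = (1.3846, 3.0000, 0.9231)

v_1 = (-2, 0, 3); ‖v_1‖ = 3.6056, so e_1 = (-0.5547, 0.0000, 0.8321).
e_1·v_2 = (-0.5547)·0 + 0.0000·3 + 0.8321·3 = 2.4962.
u_2 = v_2 − 2.4962·e_1 = (1.3846, 3.0000, 0.9231).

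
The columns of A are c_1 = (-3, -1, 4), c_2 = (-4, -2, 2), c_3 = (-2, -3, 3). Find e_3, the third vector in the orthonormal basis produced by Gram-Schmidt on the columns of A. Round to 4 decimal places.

e_1 = c_1/‖c_1‖ = (-3, -1, 4)/5.0990 = (-0.5883, -0.1961, 0.7845).
r_{12} = e_1·c_2 = 4.3146.
u_2 = c_2 − 4.3146·e_1 = (-1.4615, -1.1538, -1.3846).
‖u_2‖ = 2.3205, so e_2 = (-0.6298, -0.4972, -0.5967).
r_{13} = e_1·c_3 = 4.1184; r_{23} = e_2·c_3 = 0.9613.
u_3 = c_3 − 4.1184·e_1 − 0.9613·e_2 = (1.0286, -1.7143, 0.3429).
‖u_3‖ = 2.0284, so e_3 = (0.5071, -0.8452, 0.1690).

e_3 = (0.5071, -0.8452, 0.1690)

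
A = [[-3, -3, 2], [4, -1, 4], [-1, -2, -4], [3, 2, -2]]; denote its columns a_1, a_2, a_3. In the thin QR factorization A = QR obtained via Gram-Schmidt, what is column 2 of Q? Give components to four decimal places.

e_2 = (-0.5196, -0.6849, -0.4487, 0.2440)

e_1 = a_1/‖a_1‖ = (-3, 4, -1, 3)/5.9161 = (-0.5071, 0.6761, -0.1690, 0.5071).
r_{12} = e_1·a_2 = 2.1974.
u_2 = a_2 − 2.1974·e_1 = (-1.8857, -2.4857, -1.6286, 0.8857).
‖u_2‖ = 3.6292, so e_2 = (-0.5196, -0.6849, -0.4487, 0.2440).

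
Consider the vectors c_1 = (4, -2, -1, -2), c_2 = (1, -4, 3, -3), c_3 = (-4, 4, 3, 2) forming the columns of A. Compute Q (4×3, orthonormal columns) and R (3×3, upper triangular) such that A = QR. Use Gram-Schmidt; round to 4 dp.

Q = [[0.8000, -0.2746, 0.4116], [-0.4000, -0.5491, 0.6658], [-0.2000, 0.7060, 0.6052], [-0.4000, -0.3530, -0.1453]], R = [[5.0000, 3.0000, -6.2000], [0.0000, 5.0990, 0.3138], [0.0000, 0.0000, 2.5420]]

c_1 = (4, -2, -1, -2); ‖c_1‖ = 5.0000, so e_1 = (0.8000, -0.4000, -0.2000, -0.4000).
e_1·c_2 = 0.8000·1 + (-0.4000)·(-4) + (-0.2000)·3 + (-0.4000)·(-3) = 3.0000.
u_2 = c_2 − 3.0000·e_1 = (-1.4000, -2.8000, 3.6000, -1.8000).
‖u_2‖ = 5.0990, so e_2 = (-0.2746, -0.5491, 0.7060, -0.3530).
e_1·c_3 = 0.8000·(-4) + (-0.4000)·4 + (-0.2000)·3 + (-0.4000)·2 = -6.2000; e_2·c_3 = (-0.2746)·(-4) + (-0.5491)·4 + 0.7060·3 + (-0.3530)·2 = 0.3138.
u_3 = c_3 + 6.2000·e_1 − 0.3138·e_2 = (1.0462, 1.6923, 1.5385, -0.3692).
‖u_3‖ = 2.5420, so e_3 = (0.4116, 0.6658, 0.6052, -0.1453).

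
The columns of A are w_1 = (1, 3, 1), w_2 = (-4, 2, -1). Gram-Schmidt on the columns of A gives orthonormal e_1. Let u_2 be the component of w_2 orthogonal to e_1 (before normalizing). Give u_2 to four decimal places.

w_1 = (1, 3, 1); ‖w_1‖ = 3.3166, so e_1 = (0.3015, 0.9045, 0.3015).
e_1·w_2 = 0.3015·(-4) + 0.9045·2 + 0.3015·(-1) = 0.3015.
u_2 = w_2 − 0.3015·e_1 = (-4.0909, 1.7273, -1.0909).

u_2 = (-4.0909, 1.7273, -1.0909)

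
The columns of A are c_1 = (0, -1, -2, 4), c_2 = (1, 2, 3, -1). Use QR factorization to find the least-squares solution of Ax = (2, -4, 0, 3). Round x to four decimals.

c_1 = (0, -1, -2, 4); ‖c_1‖ = 4.5826, so q_1 = (0.0000, -0.2182, -0.4364, 0.8729).
q_1·c_2 = 0.0000·1 + (-0.2182)·2 + (-0.4364)·3 + 0.8729·(-1) = -2.6186.
u_2 = c_2 + 2.6186·q_1 = (1.0000, 1.4286, 1.8571, 1.2857).
‖u_2‖ = 2.8536, so q_2 = (0.3504, 0.5006, 0.6508, 0.4506).
Qᵀb = (3.4915, 0.0501).
Back-substitute: x_2 = 0.0501/2.8536 = 0.0175.
x_1 = (3.4915 + 2.6186·0.0175)/4.5826 = 0.7719.

x = (0.7719, 0.0175)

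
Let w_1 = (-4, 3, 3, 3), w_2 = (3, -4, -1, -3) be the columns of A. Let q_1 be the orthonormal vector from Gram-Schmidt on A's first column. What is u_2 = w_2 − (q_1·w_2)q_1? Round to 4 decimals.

w_1 = (-4, 3, 3, 3); ‖w_1‖ = 6.5574, so q_1 = (-0.6100, 0.4575, 0.4575, 0.4575).
q_1·w_2 = (-0.6100)·3 + 0.4575·(-4) + 0.4575·(-1) + 0.4575·(-3) = -5.4899.
u_2 = w_2 + 5.4899·q_1 = (-0.3488, -1.4884, 1.5116, -0.4884).

u_2 = (-0.3488, -1.4884, 1.5116, -0.4884)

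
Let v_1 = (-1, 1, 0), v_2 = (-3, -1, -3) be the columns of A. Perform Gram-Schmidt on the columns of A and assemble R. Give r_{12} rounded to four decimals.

v_1 = (-1, 1, 0); ‖v_1‖ = 1.4142, so e_1 = (-0.7071, 0.7071, 0.0000).
r_{12} = e_1·v_2 = 1.4142.

r_{12} = 1.4142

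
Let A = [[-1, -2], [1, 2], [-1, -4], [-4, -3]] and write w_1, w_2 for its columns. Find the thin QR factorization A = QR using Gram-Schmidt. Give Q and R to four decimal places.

w_1 = (-1, 1, -1, -4); ‖w_1‖ = 4.3589, so e_1 = (-0.2294, 0.2294, -0.2294, -0.9177).
e_1·w_2 = (-0.2294)·(-2) + 0.2294·2 + (-0.2294)·(-4) + (-0.9177)·(-3) = 4.5883.
u_2 = w_2 − 4.5883·e_1 = (-0.9474, 0.9474, -2.9474, 1.2105).
‖u_2‖ = 3.4565, so e_2 = (-0.2741, 0.2741, -0.8527, 0.3502).

Q = [[-0.2294, -0.2741], [0.2294, 0.2741], [-0.2294, -0.8527], [-0.9177, 0.3502]], R = [[4.3589, 4.5883], [0.0000, 3.4565]]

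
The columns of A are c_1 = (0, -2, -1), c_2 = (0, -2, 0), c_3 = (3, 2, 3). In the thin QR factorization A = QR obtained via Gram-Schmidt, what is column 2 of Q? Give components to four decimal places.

c_1 = (0, -2, -1); ‖c_1‖ = 2.2361, so e_1 = (0.0000, -0.8944, -0.4472).
e_1·c_2 = 0.0000·0 + (-0.8944)·(-2) + (-0.4472)·0 = 1.7889.
u_2 = c_2 − 1.7889·e_1 = (0.0000, -0.4000, 0.8000).
‖u_2‖ = 0.8944, so e_2 = (0.0000, -0.4472, 0.8944).

e_2 = (0.0000, -0.4472, 0.8944)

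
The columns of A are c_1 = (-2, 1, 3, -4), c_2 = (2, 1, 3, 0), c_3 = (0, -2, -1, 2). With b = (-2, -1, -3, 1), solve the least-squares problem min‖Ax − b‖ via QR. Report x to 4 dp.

c_1 = (-2, 1, 3, -4); ‖c_1‖ = 5.4772, so q_1 = (-0.3651, 0.1826, 0.5477, -0.7303).
q_1·c_2 = (-0.3651)·2 + 0.1826·1 + 0.5477·3 + (-0.7303)·0 = 1.0954.
u_2 = c_2 − 1.0954·q_1 = (2.4000, 0.8000, 2.4000, 0.8000).
‖u_2‖ = 3.5777, so q_2 = (0.6708, 0.2236, 0.6708, 0.2236).
q_1·c_3 = (-0.3651)·0 + 0.1826·(-2) + 0.5477·(-1) + (-0.7303)·2 = -2.3735; q_2·c_3 = 0.6708·0 + 0.2236·(-2) + 0.6708·(-1) + 0.2236·2 = -0.6708.
u_3 = c_3 + 2.3735·q_1 + 0.6708·q_2 = (-0.4167, -1.4167, 0.7500, 0.4167).
‖u_3‖ = 1.7078, so q_3 = (-0.2440, -0.8295, 0.4392, 0.2440).
Qᵀb = (-1.8257, -3.3541, 0.2440).
Back-substitute: x_3 = 0.2440/1.7078 = 0.1429.
x_2 = (-3.3541 + 0.6708·0.1429)/3.5777 = -0.9107.
x_1 = (-1.8257 − 1.0954·(-0.9107) + 2.3735·0.1429)/5.4772 = -0.0893.

x = (-0.0893, -0.9107, 0.1429)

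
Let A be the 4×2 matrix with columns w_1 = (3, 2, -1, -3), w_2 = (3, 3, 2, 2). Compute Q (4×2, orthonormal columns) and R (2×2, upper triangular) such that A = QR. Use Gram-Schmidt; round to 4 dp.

w_1 = (3, 2, -1, -3); ‖w_1‖ = 4.7958, so q_1 = (0.6255, 0.4170, -0.2085, -0.6255).
q_1·w_2 = 0.6255·3 + 0.4170·3 + (-0.2085)·2 + (-0.6255)·2 = 1.4596.
u_2 = w_2 − 1.4596·q_1 = (2.0870, 2.3913, 2.3043, 2.9130).
‖u_2‖ = 4.8856, so q_2 = (0.4272, 0.4895, 0.4717, 0.5962).

Q = [[0.6255, 0.4272], [0.4170, 0.4895], [-0.2085, 0.4717], [-0.6255, 0.5962]], R = [[4.7958, 1.4596], [0.0000, 4.8856]]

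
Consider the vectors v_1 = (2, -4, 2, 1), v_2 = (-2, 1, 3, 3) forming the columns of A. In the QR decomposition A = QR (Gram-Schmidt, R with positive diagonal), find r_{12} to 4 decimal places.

v_1 = (2, -4, 2, 1); ‖v_1‖ = 5.0000, so q_1 = (0.4000, -0.8000, 0.4000, 0.2000).
r_{12} = q_1·v_2 = 0.2000.

r_{12} = 0.2000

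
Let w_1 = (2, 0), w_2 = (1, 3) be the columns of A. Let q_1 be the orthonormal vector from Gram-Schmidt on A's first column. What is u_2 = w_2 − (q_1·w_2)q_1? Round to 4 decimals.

w_1 = (2, 0); ‖w_1‖ = 2.0000, so q_1 = (1.0000, 0.0000).
q_1·w_2 = 1.0000·1 + 0.0000·3 = 1.0000.
u_2 = w_2 − 1.0000·q_1 = (0.0000, 3.0000).

u_2 = (0.0000, 3.0000)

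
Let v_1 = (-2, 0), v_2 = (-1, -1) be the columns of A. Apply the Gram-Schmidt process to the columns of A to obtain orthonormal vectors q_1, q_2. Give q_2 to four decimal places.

q_2 = (0.0000, -1.0000)

q_1 = v_1/‖v_1‖ = (-2, 0)/2.0000 = (-1.0000, 0.0000).
r_{12} = q_1·v_2 = 1.0000.
u_2 = v_2 − 1.0000·q_1 = (0.0000, -1.0000).
‖u_2‖ = 1.0000, so q_2 = (0.0000, -1.0000).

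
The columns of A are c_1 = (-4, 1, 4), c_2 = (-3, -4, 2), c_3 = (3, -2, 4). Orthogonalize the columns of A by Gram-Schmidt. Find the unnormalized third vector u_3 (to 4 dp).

e_1 = c_1/‖c_1‖ = (-4, 1, 4)/5.7446 = (-0.6963, 0.1741, 0.6963).
r_{12} = e_1·c_2 = 2.7852.
u_2 = c_2 − 2.7852·e_1 = (-1.0606, -4.4848, 0.0606).
‖u_2‖ = 4.6090, so e_2 = (-0.2301, -0.9731, 0.0131).
r_{13} = e_1·c_3 = 0.3482; r_{23} = e_2·c_3 = 1.3084.
u_3 = c_3 − 0.3482·e_1 − 1.3084·e_2 = (3.5435, -0.7874, 3.7404).

u_3 = (3.5435, -0.7874, 3.7404)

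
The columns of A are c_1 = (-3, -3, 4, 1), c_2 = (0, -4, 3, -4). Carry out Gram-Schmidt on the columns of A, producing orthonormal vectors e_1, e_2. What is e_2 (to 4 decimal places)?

c_1 = (-3, -3, 4, 1); ‖c_1‖ = 5.9161, so e_1 = (-0.5071, -0.5071, 0.6761, 0.1690).
e_1·c_2 = (-0.5071)·0 + (-0.5071)·(-4) + 0.6761·3 + 0.1690·(-4) = 3.3806.
u_2 = c_2 − 3.3806·e_1 = (1.7143, -2.2857, 0.7143, -4.5714).
‖u_2‖ = 5.4380, so e_2 = (0.3152, -0.4203, 0.1314, -0.8407).

e_2 = (0.3152, -0.4203, 0.1314, -0.8407)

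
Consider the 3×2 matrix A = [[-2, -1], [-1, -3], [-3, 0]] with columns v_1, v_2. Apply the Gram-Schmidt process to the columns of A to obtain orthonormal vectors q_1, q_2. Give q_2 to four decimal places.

v_1 = (-2, -1, -3); ‖v_1‖ = 3.7417, so q_1 = (-0.5345, -0.2673, -0.8018).
q_1·v_2 = (-0.5345)·(-1) + (-0.2673)·(-3) + (-0.8018)·0 = 1.3363.
u_2 = v_2 − 1.3363·q_1 = (-0.2857, -2.6429, 1.0714).
‖u_2‖ = 2.8661, so q_2 = (-0.0997, -0.9221, 0.3738).

q_2 = (-0.0997, -0.9221, 0.3738)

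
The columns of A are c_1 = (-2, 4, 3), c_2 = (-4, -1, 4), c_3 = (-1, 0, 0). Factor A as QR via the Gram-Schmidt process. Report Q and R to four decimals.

c_1 = (-2, 4, 3); ‖c_1‖ = 5.3852, so q_1 = (-0.3714, 0.7428, 0.5571).
q_1·c_2 = (-0.3714)·(-4) + 0.7428·(-1) + 0.5571·4 = 2.9711.
u_2 = c_2 − 2.9711·q_1 = (-2.8966, -3.2069, 2.3448).
‖u_2‖ = 4.9165, so q_2 = (-0.5891, -0.6523, 0.4769).
q_1·c_3 = (-0.3714)·(-1) + 0.7428·0 + 0.5571·0 = 0.3714; q_2·c_3 = (-0.5891)·(-1) + (-0.6523)·0 + 0.4769·0 = 0.5891.
u_3 = c_3 − 0.3714·q_1 − 0.5891·q_2 = (-0.5150, 0.1084, -0.4879).
‖u_3‖ = 0.7176, so q_3 = (-0.7176, 0.1511, -0.6799).

Q = [[-0.3714, -0.5891, -0.7176], [0.7428, -0.6523, 0.1511], [0.5571, 0.4769, -0.6799]], R = [[5.3852, 2.9711, 0.3714], [0.0000, 4.9165, 0.5891], [0.0000, 0.0000, 0.7176]]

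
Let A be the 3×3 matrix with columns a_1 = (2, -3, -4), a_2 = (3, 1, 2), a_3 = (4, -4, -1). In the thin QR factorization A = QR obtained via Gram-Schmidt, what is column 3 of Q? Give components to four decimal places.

e_3 = (-0.1025, -0.8197, 0.5635)

a_1 = (2, -3, -4); ‖a_1‖ = 5.3852, so e_1 = (0.3714, -0.5571, -0.7428).
e_1·a_2 = 0.3714·3 + (-0.5571)·1 + (-0.7428)·2 = -0.9285.
u_2 = a_2 + 0.9285·e_1 = (3.3448, 0.4828, 1.3103).
‖u_2‖ = 3.6246, so e_2 = (0.9228, 0.1332, 0.3615).
e_1·a_3 = 0.3714·4 + (-0.5571)·(-4) + (-0.7428)·(-1) = 4.4567; e_2·a_3 = 0.9228·4 + 0.1332·(-4) + 0.3615·(-1) = 2.7970.
u_3 = a_3 − 4.4567·e_1 − 2.7970·e_2 = (-0.2362, -1.8898, 1.2992).
‖u_3‖ = 2.3054, so e_3 = (-0.1025, -0.8197, 0.5635).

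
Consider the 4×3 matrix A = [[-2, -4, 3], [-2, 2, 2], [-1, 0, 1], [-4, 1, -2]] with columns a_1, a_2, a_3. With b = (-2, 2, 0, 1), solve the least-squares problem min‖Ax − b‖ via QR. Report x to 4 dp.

x = (-0.1441, 0.6823, 0.1328)

e_1 = a_1/‖a_1‖ = (-2, -2, -1, -4)/5.0000 = (-0.4000, -0.4000, -0.2000, -0.8000).
r_{12} = e_1·a_2 = 0.0000.
u_2 = a_2 + 0.0000·e_1 = (-4.0000, 2.0000, 0.0000, 1.0000).
‖u_2‖ = 4.5826, so e_2 = (-0.8729, 0.4364, 0.0000, 0.2182).
r_{13} = e_1·a_3 = -0.6000; r_{23} = e_2·a_3 = -2.1822.
u_3 = a_3 + 0.6000·e_1 + 2.1822·e_2 = (0.8552, 2.7124, 0.8800, -2.0038).
‖u_3‖ = 3.5886, so e_3 = (0.2383, 0.7558, 0.2452, -0.5584).
Qᵀb = (-0.8000, 2.8368, 0.4766).
Back-substitute: x_3 = 0.4766/3.5886 = 0.1328.
x_2 = (2.8368 + 2.1822·0.1328)/4.5826 = 0.6823.
x_1 = (-0.8000 + 0.0000·0.6823 + 0.6000·0.1328)/5.0000 = -0.1441.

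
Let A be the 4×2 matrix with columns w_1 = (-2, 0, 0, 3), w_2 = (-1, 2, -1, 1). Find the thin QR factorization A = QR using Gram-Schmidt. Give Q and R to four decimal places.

Q = [[-0.5547, -0.1024], [0.0000, 0.8876], [0.0000, -0.4438], [0.8321, -0.0683]], R = [[3.6056, 1.3868], [0.0000, 2.2532]]

w_1 = (-2, 0, 0, 3); ‖w_1‖ = 3.6056, so e_1 = (-0.5547, 0.0000, 0.0000, 0.8321).
e_1·w_2 = (-0.5547)·(-1) + 0.0000·2 + 0.0000·(-1) + 0.8321·1 = 1.3868.
u_2 = w_2 − 1.3868·e_1 = (-0.2308, 2.0000, -1.0000, -0.1538).
‖u_2‖ = 2.2532, so e_2 = (-0.1024, 0.8876, -0.4438, -0.0683).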